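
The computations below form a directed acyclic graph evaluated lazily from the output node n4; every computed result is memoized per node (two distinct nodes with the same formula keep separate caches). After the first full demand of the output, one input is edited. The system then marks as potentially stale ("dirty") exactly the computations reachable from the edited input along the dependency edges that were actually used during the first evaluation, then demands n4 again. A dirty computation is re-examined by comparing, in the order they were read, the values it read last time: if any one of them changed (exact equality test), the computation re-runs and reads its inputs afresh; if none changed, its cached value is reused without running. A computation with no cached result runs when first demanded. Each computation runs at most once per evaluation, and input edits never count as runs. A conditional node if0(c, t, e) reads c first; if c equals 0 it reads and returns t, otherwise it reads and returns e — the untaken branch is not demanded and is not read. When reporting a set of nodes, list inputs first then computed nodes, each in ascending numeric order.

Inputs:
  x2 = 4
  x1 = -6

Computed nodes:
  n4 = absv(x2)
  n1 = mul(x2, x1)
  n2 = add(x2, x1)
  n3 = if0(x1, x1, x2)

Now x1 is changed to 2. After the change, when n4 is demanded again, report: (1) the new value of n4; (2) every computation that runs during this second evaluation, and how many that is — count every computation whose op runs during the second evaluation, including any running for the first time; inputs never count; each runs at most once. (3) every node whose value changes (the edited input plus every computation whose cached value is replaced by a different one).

First demand of the output computes:
  n4 = absv(4) = 4

After the edit, cleaning proceeds:
  x1 only reaches undemanded nodes; the second demand re-runs nothing.

Note the shortcut — x1 feeds only undemanded nodes, so no recomputation happens.

Demanding n4 again yields 4.
0 computations run: none.
The nodes whose values change: x1.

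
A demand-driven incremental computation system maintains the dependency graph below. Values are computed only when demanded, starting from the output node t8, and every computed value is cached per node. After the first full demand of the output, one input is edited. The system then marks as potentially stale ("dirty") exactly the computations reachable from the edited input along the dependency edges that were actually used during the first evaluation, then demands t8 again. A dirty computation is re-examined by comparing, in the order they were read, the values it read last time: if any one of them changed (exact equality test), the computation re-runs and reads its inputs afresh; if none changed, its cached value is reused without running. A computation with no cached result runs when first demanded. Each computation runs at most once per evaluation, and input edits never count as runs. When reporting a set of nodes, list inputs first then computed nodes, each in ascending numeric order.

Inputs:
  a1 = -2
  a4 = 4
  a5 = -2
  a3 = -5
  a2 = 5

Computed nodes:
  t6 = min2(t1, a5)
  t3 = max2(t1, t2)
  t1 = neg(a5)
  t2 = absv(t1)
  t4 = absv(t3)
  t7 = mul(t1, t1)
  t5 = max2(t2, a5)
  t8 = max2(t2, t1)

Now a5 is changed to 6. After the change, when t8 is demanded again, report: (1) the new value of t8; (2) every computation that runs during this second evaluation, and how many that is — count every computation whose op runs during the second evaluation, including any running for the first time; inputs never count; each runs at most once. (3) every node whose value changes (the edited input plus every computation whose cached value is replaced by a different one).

First evaluation (everything demanded from the output):
  t1 = neg(-2) = 2
  t2 = absv(2) = 2
  t8 = max2(2, 2) = 2

Propagation after the edit:
  t1: runs — a5 -2->6; result -6.
  t2: runs — t1 2->-6; result 6.
  t8: runs — t2 2->6; t1 2->-6; result 6.

New value of t8: 6.
Computations that run: t1, t2, t8 — 3 in total.
Values that change: a5, t1, t2, t8.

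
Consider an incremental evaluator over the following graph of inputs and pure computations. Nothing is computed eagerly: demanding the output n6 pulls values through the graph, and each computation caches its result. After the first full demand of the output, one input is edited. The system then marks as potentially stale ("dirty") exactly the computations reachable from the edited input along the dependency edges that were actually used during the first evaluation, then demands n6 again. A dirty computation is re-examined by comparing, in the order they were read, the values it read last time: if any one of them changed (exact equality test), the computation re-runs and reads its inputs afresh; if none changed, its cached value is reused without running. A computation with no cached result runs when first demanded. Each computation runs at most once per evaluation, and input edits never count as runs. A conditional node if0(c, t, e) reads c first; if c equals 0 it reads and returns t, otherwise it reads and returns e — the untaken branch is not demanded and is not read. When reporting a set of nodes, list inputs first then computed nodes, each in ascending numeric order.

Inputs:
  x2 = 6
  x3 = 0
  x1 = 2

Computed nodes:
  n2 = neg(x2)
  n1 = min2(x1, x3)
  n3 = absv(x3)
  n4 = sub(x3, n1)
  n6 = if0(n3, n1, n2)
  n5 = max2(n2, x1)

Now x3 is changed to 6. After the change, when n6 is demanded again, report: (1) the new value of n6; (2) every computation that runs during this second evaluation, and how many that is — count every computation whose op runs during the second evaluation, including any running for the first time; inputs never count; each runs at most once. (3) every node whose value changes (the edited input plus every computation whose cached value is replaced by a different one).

n6 now evaluates to -6.
Run set: n2, n3, n6 (3 run).
Changed values: x3, n3, n6.
The important point: the flipped condition redirects demand; n1 is left stale, never re-checked.

Initial pass — values computed on the first demand:
  n1 = min2(2, 0) = 0
  n3 = absv(0) = 0
  n6 = if0(n3=0 -> then branch n1) = 0

Second demand — change propagation:
  n1: dirty yet unreached — the second evaluation never asks for it.
  n2: newly demanded (no cache) — executes and yields -6.
  n3: re-runs because x3 0->6; new result 6.
  n6: re-runs because n3 0->6; new result -6.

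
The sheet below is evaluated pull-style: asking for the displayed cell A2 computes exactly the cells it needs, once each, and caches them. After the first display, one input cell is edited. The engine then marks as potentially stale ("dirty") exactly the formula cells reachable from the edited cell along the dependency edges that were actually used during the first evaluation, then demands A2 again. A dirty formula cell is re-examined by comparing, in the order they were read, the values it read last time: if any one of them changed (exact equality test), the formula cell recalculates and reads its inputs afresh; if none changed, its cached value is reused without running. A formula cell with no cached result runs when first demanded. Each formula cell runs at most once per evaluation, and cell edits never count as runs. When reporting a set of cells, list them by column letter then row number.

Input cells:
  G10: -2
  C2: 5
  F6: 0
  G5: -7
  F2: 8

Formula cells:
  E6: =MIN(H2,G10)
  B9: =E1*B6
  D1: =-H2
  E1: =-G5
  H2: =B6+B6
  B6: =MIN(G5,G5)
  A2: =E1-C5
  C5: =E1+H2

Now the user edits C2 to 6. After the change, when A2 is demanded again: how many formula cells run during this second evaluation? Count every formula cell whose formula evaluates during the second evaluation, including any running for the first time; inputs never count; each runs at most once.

0 formula cells run: none.
Note the shortcut — nothing in the graph depends on C2 at all, so no recomputation happens.

First demand of the output computes:
  B6 = MIN(-7, -7) = -7
  E1 = -(-7) = 7
  H2 = -7 + -7 = -14
  C5 = 7 + -14 = -7
  A2 = 7 - -7 = 14

After the edit, cleaning proceeds:
  no node depends on C2 at all; the second demand re-runs nothing.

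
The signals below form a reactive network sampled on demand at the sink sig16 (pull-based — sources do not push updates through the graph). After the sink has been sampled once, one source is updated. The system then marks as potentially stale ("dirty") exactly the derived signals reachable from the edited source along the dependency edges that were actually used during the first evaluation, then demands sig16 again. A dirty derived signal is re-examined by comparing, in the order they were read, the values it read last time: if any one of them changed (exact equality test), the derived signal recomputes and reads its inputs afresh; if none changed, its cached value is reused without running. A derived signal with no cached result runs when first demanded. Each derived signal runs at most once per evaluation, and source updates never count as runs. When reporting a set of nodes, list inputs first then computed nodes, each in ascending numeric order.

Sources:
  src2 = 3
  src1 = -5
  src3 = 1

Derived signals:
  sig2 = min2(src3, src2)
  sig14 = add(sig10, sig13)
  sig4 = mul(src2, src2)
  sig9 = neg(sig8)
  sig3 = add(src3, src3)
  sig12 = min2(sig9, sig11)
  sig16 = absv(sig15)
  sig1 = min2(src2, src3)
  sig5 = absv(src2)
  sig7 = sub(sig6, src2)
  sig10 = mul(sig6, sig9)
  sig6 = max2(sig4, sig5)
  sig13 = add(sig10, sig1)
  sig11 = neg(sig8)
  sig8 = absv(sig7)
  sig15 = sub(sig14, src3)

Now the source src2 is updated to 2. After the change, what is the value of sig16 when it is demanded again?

sig16 now evaluates to 16.

Initial pass — values computed on the first demand:
  sig1 = min2(3, 1) = 1
  sig4 = mul(3, 3) = 9
  sig5 = absv(3) = 3
  sig6 = max2(9, 3) = 9
  sig7 = sub(9, 3) = 6
  sig8 = absv(6) = 6
  sig9 = neg(6) = -6
  sig10 = mul(9, -6) = -54
  sig13 = add(-54, 1) = -53
  sig14 = add(-54, -53) = -107
  sig15 = sub(-107, 1) = -108
  sig16 = absv(-108) = 108

Second demand — change propagation:
  sig1: re-runs because src2 3->2; new result 1 (unchanged).
  sig4: re-runs because src2 3->2; src2 3->2; new result 4.
  sig5: re-runs because src2 3->2; new result 2.
  sig6: re-runs because sig4 9->4; sig5 3->2; new result 4.
  sig7: re-runs because sig6 9->4; src2 3->2; new result 2.
  sig8: re-runs because sig7 6->2; new result 2.
  sig9: re-runs because sig8 6->2; new result -2.
  sig10: re-runs because sig6 9->4; sig9 -6->-2; new result -8.
  sig13: re-runs because sig10 -54->-8; new result -7.
  sig14: re-runs because sig10 -54->-8; sig13 -53->-7; new result -15.
  sig15: re-runs because sig14 -107->-15; new result -16.
  sig16: re-runs because sig15 -108->-16; new result 16.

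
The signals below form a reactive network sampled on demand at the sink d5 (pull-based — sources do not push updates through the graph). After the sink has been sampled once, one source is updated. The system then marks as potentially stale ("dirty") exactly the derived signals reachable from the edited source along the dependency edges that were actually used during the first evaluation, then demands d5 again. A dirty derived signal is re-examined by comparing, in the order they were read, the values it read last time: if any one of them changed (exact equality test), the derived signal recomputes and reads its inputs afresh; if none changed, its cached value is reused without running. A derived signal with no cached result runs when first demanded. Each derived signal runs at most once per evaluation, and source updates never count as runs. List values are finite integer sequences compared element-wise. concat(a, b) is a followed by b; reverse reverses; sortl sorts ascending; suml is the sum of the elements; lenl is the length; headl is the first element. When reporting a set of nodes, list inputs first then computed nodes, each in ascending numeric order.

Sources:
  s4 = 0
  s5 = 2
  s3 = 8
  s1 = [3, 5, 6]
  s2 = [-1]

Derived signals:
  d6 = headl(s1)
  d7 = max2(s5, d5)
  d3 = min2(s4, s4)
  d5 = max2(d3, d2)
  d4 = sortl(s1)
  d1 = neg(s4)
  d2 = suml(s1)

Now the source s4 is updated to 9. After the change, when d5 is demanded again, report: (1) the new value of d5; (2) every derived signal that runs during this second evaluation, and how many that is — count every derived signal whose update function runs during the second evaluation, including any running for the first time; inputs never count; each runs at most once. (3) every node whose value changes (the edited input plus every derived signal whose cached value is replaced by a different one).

d5 now evaluates to 14.
Run set: d3, d5 (2 run).
Changed values: s4, d3.

Initial pass — values computed on the first demand:
  d2 = suml([3, 5, 6]) = 14
  d3 = min2(0, 0) = 0
  d5 = max2(0, 14) = 14

Second demand — change propagation:
  d3: re-runs because s4 0->9; s4 0->9; new result 9.
  d5: re-runs because d3 0->9; new result 14 (unchanged).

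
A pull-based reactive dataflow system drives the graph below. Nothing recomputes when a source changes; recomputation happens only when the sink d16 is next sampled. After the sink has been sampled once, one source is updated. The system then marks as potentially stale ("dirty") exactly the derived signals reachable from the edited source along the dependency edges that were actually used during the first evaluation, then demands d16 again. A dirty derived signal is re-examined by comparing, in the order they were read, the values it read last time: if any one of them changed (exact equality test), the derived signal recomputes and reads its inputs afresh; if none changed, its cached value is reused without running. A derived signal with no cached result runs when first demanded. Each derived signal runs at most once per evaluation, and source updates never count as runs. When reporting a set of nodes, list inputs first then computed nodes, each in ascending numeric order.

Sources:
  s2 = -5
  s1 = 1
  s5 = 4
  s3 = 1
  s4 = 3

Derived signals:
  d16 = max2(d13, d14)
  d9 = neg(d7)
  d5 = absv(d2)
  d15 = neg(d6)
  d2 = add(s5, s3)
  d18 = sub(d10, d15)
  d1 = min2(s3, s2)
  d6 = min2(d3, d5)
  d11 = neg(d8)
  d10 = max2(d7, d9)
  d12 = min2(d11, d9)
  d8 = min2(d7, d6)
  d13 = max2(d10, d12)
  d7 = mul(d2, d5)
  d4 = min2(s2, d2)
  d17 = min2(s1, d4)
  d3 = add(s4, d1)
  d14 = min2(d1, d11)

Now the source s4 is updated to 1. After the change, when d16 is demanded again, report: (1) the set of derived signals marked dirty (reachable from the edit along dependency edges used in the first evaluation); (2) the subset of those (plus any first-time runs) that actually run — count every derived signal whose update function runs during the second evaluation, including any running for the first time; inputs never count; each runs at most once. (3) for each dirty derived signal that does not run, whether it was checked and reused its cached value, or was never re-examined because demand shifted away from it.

Marked dirty: d3, d6, d8, d11, d12, d13, d14, d16.
Derived signals that run: d3, d6, d8, d11, d12, d14 — 6 in total.
Checked but reused from cache: d13, d16.
Key observation: the cutoff stops propagation at d13 — its inputs' values are unchanged, so it reuses its cache.

First evaluation (everything demanded from the output):
  d1 = min2(1, -5) = -5
  d2 = add(4, 1) = 5
  d3 = add(3, -5) = -2
  d5 = absv(5) = 5
  d6 = min2(-2, 5) = -2
  d7 = mul(5, 5) = 25
  d8 = min2(25, -2) = -2
  d9 = neg(25) = -25
  d10 = max2(25, -25) = 25
  d11 = neg(-2) = 2
  d12 = min2(2, -25) = -25
  d13 = max2(25, -25) = 25
  d14 = min2(-5, 2) = -5
  d16 = max2(25, -5) = 25

Propagation after the edit:
  d3: runs — s4 3->1; result -4.
  d6: runs — d3 -2->-4; result -4.
  d8: runs — d6 -2->-4; result -4.
  d11: runs — d8 -2->-4; result 4.
  d12: runs — d11 2->4; result -25 (same value as before).
  d13: checked — values it read are unchanged (d10 unchanged, d12 unchanged); reused cached 25 without running.
  d14: runs — d11 2->4; result -5 (same value as before).
  d16: checked — values it read are unchanged (d13 unchanged, d14 unchanged); reused cached 25 without running.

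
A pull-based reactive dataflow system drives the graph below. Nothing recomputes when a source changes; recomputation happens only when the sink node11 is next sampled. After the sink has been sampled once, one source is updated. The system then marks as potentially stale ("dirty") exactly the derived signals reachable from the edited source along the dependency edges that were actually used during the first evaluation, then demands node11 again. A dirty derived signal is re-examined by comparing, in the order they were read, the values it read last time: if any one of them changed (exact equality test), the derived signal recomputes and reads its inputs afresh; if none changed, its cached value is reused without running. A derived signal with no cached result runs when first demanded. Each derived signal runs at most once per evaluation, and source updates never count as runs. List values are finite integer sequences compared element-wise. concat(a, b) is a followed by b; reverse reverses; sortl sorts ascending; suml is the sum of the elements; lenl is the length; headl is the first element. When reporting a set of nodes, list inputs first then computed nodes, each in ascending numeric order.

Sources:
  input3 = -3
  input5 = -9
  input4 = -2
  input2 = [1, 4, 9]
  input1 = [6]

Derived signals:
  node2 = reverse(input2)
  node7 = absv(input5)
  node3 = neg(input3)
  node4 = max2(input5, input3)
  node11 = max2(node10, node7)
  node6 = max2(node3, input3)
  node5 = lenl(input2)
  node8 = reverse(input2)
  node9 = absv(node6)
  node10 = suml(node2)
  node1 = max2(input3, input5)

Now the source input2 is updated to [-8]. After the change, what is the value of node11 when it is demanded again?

First evaluation (everything demanded from the output):
  node2 = reverse([1, 4, 9]) = [9, 4, 1]
  node7 = absv(-9) = 9
  node10 = suml([9, 4, 1]) = 14
  node11 = max2(14, 9) = 14

Propagation after the edit:
  node2: runs — input2 [1, 4, 9]->[-8]; result [-8].
  node10: runs — node2 [9, 4, 1]->[-8]; result -8.
  node11: runs — node10 14->-8; result 9.

New value of node11: 9.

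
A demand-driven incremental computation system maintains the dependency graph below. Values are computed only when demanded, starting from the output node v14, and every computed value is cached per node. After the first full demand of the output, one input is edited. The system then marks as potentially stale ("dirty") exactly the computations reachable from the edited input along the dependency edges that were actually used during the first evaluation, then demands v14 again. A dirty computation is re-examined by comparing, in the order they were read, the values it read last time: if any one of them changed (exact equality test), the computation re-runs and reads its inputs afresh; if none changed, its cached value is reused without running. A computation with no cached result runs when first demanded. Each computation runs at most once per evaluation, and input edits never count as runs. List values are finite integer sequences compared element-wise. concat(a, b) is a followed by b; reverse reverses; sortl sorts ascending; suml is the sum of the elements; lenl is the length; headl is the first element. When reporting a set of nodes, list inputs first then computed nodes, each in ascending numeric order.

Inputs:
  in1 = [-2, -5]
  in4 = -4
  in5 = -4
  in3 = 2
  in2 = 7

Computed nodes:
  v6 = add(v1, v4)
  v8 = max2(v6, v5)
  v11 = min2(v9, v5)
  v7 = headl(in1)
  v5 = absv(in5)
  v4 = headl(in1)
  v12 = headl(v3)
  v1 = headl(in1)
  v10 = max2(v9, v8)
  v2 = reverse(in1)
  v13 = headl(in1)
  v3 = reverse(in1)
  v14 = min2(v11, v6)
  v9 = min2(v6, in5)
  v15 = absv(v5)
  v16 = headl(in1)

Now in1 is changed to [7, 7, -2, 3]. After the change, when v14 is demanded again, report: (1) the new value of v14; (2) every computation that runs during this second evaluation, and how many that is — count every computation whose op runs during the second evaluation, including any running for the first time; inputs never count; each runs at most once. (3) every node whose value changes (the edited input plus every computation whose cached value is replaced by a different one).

First evaluation (everything demanded from the output):
  v1 = headl([-2, -5]) = -2
  v4 = headl([-2, -5]) = -2
  v5 = absv(-4) = 4
  v6 = add(-2, -2) = -4
  v9 = min2(-4, -4) = -4
  v11 = min2(-4, 4) = -4
  v14 = min2(-4, -4) = -4

Propagation after the edit:
  v1: runs — in1 [-2, -5]->[7, 7, -2, 3]; result 7.
  v4: runs — in1 [-2, -5]->[7, 7, -2, 3]; result 7.
  v6: runs — v1 -2->7; v4 -2->7; result 14.
  v9: runs — v6 -4->14; result -4 (same value as before).
  v11: checked — values it read are unchanged (v9 unchanged, v5 unchanged); reused cached -4 without running.
  v14: runs — v6 -4->14; result -4 (same value as before).

Key observation: the cutoff stops propagation at v11 — its inputs' values are unchanged, so it reuses its cache.

New value of v14: -4.
Computations that run: v1, v4, v6, v9, v14 — 5 in total.
Values that change: in1, v1, v4, v6.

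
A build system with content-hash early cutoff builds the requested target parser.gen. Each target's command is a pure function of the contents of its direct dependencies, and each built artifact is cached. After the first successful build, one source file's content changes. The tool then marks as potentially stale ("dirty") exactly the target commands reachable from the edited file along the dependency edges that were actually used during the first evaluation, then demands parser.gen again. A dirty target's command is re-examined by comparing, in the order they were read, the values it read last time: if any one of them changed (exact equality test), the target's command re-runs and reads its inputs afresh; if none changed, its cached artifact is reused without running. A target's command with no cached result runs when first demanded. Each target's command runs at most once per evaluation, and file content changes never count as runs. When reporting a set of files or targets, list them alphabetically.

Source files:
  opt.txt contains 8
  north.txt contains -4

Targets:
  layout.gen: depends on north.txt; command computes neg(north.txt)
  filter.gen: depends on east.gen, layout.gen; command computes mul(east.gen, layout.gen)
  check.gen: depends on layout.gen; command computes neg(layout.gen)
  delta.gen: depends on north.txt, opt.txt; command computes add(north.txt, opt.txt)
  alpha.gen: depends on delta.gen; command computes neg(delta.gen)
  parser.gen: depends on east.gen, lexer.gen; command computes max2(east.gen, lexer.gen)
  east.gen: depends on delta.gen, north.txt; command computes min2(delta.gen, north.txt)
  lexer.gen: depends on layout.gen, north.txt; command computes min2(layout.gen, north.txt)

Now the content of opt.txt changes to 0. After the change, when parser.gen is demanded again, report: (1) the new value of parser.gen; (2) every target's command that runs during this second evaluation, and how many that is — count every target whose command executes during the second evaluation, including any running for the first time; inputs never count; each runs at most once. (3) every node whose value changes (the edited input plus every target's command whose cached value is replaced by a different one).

New value of parser.gen: -4.
Target commands that run: delta.gen, east.gen — 2 in total.
Values that change: delta.gen, opt.txt.
Key observation: the change is absorbed at east.gen — it re-runs but produces the same value, and the output's value is unchanged.

First evaluation (everything demanded from the output):
  delta.gen = add(-4, 8) = 4
  east.gen = min2(4, -4) = -4
  layout.gen = neg(-4) = 4
  lexer.gen = min2(4, -4) = -4
  parser.gen = max2(-4, -4) = -4

Propagation after the edit:
  delta.gen: runs — opt.txt 8->0; result -4.
  east.gen: runs — delta.gen 4->-4; result -4 (same value as before).
  parser.gen: checked — values it read are unchanged (east.gen unchanged, lexer.gen unchanged); reused cached -4 without running.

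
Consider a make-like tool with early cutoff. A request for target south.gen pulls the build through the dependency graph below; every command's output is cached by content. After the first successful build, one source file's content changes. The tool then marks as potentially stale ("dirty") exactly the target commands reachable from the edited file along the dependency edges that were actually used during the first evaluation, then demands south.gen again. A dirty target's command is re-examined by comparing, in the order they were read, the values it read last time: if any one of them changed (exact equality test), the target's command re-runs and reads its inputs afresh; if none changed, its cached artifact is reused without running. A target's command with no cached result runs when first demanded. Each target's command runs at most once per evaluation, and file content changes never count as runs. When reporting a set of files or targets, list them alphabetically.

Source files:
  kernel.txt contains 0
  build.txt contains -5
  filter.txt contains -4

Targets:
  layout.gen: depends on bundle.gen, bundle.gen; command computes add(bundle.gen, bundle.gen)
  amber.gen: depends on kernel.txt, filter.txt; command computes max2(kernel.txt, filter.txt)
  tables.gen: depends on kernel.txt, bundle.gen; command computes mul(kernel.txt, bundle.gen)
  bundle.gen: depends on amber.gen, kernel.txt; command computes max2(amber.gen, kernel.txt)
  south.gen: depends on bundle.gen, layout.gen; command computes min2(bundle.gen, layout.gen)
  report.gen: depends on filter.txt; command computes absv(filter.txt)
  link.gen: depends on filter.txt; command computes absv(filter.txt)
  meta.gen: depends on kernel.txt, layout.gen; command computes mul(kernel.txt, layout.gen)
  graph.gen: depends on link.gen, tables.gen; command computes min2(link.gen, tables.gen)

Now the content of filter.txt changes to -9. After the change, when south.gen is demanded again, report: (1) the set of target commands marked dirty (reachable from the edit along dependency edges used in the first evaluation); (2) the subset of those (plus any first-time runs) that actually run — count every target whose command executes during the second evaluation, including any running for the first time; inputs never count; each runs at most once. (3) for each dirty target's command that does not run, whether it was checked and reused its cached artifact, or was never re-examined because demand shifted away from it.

The edit dirties: amber.gen, bundle.gen, layout.gen, south.gen.
1 target commands run: amber.gen.
Cache hits after checking: bundle.gen, layout.gen, south.gen.
Note the absorption at amber.gen: it re-runs yet its value is the same, leaving the output's value untouched.

First demand of the output computes:
  amber.gen = max2(0, -4) = 0
  bundle.gen = max2(0, 0) = 0
  layout.gen = add(0, 0) = 0
  south.gen = min2(0, 0) = 0

After the edit, cleaning proceeds:
  amber.gen: a read changed (filter.txt -4->-9) — executes, giving 0 — identical to its old value.
  bundle.gen: dirty, but its reads are unchanged (amber.gen unchanged, kernel.txt unchanged); cached 0 stands.
  layout.gen: dirty, but its reads are unchanged (bundle.gen unchanged, bundle.gen unchanged); cached 0 stands.
  south.gen: dirty, but its reads are unchanged (bundle.gen unchanged, layout.gen unchanged); cached 0 stands.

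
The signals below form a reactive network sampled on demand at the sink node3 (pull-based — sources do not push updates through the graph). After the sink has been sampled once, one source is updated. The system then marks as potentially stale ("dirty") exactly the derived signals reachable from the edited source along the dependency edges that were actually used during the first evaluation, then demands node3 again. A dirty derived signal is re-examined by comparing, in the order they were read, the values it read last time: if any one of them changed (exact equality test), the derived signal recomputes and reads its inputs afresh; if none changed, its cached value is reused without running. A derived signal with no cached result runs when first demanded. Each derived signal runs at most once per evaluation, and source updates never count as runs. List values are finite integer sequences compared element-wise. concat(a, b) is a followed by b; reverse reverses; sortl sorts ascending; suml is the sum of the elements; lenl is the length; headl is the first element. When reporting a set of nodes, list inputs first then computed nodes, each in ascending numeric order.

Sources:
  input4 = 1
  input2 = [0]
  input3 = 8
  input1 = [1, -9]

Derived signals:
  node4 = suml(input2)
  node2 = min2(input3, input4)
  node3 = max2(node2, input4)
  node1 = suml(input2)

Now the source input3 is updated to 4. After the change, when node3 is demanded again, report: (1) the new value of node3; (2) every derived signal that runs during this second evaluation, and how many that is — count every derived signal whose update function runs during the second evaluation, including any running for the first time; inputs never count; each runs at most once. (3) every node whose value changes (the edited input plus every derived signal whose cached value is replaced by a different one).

Initial pass — values computed on the first demand:
  node2 = min2(8, 1) = 1
  node3 = max2(1, 1) = 1

Second demand — change propagation:
  node2: re-runs because input3 8->4; new result 1 (unchanged).
  node3: re-examined; everything it read last time is the same (node2 unchanged, input4 unchanged) — cache 1 kept, no run.

The important point: node2 recomputes to an identical value, and the output ends up unchanged.

node3 now evaluates to 1.
Run set: node2 (1 run).
Changed values: input3.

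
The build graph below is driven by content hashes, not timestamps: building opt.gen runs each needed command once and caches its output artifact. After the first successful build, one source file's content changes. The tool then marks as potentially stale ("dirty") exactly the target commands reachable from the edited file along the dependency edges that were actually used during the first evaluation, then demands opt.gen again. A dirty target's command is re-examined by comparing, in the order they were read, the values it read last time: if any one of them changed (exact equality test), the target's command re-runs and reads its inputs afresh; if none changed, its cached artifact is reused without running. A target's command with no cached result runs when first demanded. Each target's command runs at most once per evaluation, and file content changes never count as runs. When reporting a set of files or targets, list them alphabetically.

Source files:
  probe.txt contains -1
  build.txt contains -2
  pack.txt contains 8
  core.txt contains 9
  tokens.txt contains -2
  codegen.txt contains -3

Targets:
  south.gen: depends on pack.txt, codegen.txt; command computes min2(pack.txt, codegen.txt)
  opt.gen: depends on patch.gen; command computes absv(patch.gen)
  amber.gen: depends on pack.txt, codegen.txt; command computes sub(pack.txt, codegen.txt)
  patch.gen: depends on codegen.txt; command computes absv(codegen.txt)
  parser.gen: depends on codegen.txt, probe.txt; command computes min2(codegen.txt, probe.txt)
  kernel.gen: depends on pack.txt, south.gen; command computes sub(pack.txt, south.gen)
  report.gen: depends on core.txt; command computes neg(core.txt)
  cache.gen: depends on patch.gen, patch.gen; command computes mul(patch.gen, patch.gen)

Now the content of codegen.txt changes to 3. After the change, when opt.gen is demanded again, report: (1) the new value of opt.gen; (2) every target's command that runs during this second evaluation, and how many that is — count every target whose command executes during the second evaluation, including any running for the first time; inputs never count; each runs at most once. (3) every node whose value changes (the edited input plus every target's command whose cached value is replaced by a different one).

opt.gen now evaluates to 3.
Run set: patch.gen (1 run).
Changed values: codegen.txt.
The important point: patch.gen recomputes to an identical value, and the output ends up unchanged.

Initial pass — values computed on the first demand:
  patch.gen = absv(-3) = 3
  opt.gen = absv(3) = 3

Second demand — change propagation:
  patch.gen: re-runs because codegen.txt -3->3; new result 3 (unchanged).
  opt.gen: re-examined; everything it read last time is the same (patch.gen unchanged) — cache 3 kept, no run.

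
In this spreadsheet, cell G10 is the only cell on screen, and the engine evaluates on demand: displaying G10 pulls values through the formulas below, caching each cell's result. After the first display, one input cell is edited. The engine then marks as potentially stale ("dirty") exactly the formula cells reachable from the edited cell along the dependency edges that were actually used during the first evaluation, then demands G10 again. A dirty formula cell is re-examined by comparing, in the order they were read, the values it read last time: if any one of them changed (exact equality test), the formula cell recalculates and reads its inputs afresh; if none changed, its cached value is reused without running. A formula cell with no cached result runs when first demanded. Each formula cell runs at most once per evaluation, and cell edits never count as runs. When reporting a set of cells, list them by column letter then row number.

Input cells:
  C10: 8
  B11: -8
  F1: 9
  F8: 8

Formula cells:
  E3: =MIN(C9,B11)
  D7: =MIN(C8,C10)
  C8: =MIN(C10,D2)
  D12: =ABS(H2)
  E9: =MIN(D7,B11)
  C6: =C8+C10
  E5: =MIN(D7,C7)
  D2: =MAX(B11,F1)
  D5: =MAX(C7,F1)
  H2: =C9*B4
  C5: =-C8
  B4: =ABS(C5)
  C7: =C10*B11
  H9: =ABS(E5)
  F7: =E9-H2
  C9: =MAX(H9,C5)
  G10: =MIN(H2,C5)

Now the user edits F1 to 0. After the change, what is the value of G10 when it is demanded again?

G10 now evaluates to 0.
The important point: at H9 every value read last time is unchanged, so the dirty flag clears without a run.

Initial pass — values computed on the first demand:
  C7 = 8 * -8 = -64
  D2 = MAX(-8, 9) = 9
  C8 = MIN(8, 9) = 8
  C5 = -(8) = -8
  B4 = ABS(-8) = 8
  D7 = MIN(8, 8) = 8
  E5 = MIN(8, -64) = -64
  H9 = ABS(-64) = 64
  C9 = MAX(64, -8) = 64
  H2 = 64 * 8 = 512
  G10 = MIN(512, -8) = -8

Second demand — change propagation:
  D2: re-runs because F1 9->0; new result 0.
  C8: re-runs because D2 9->0; new result 0.
  C5: re-runs because C8 8->0; new result 0.
  B4: re-runs because C5 -8->0; new result 0.
  D7: re-runs because C8 8->0; new result 0.
  E5: re-runs because D7 8->0; new result -64 (unchanged).
  H9: re-examined; everything it read last time is the same (E5 unchanged) — cache 64 kept, no run.
  C9: re-runs because C5 -8->0; new result 64 (unchanged).
  H2: re-runs because B4 8->0; new result 0.
  G10: re-runs because H2 512->0; C5 -8->0; new result 0.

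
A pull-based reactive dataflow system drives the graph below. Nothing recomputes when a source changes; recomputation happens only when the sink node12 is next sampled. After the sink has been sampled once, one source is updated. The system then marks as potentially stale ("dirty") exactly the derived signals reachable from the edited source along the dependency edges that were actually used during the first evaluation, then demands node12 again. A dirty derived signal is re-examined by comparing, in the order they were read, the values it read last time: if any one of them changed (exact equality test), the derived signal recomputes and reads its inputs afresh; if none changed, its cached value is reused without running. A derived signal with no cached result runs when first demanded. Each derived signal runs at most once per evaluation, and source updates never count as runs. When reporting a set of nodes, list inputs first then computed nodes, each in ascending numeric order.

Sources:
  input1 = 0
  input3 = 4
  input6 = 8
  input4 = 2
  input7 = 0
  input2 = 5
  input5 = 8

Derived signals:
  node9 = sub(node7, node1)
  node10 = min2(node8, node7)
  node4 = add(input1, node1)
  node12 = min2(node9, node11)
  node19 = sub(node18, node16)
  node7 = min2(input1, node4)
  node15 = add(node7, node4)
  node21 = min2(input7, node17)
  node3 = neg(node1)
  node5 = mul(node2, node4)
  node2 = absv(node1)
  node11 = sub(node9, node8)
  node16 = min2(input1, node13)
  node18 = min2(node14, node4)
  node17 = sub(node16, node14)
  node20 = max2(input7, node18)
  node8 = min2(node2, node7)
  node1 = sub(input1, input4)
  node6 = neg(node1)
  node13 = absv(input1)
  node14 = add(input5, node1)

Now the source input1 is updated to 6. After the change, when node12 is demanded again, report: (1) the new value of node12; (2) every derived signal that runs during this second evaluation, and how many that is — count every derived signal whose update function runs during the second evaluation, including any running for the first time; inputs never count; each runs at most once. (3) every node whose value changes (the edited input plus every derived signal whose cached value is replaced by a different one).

New value of node12: -2.
Derived signals that run: node1, node2, node4, node7, node8, node9, node11, node12 — 8 in total.
Values that change: input1, node1, node2, node4, node7, node8, node9, node11, node12.

First evaluation (everything demanded from the output):
  node1 = sub(0, 2) = -2
  node2 = absv(-2) = 2
  node4 = add(0, -2) = -2
  node7 = min2(0, -2) = -2
  node8 = min2(2, -2) = -2
  node9 = sub(-2, -2) = 0
  node11 = sub(0, -2) = 2
  node12 = min2(0, 2) = 0

Propagation after the edit:
  node1: runs — input1 0->6; result 4.
  node2: runs — node1 -2->4; result 4.
  node4: runs — input1 0->6; node1 -2->4; result 10.
  node7: runs — input1 0->6; node4 -2->10; result 6.
  node8: runs — node2 2->4; node7 -2->6; result 4.
  node9: runs — node7 -2->6; node1 -2->4; result 2.
  node11: runs — node9 0->2; node8 -2->4; result -2.
  node12: runs — node9 0->2; node11 2->-2; result -2.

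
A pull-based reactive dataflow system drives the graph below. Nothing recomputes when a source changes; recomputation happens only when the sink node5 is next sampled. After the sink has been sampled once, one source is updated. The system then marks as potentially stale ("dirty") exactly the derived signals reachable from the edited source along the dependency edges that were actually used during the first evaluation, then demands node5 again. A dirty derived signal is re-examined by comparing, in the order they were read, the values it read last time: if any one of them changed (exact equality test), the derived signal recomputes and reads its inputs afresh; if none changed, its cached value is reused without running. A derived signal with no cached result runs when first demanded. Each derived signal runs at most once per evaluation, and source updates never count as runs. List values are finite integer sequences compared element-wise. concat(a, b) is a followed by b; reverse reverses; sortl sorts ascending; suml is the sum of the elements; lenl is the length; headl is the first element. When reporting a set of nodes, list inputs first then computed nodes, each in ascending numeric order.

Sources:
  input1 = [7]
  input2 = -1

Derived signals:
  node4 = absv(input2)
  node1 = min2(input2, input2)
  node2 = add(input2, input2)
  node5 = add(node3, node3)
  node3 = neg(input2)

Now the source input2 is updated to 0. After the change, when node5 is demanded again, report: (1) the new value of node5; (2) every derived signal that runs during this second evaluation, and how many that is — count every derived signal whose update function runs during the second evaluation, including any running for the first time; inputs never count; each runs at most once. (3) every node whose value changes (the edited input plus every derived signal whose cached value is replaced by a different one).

New value of node5: 0.
Derived signals that run: node3, node5 — 2 in total.
Values that change: input2, node3, node5.

First evaluation (everything demanded from the output):
  node3 = neg(-1) = 1
  node5 = add(1, 1) = 2

Propagation after the edit:
  node3: runs — input2 -1->0; result 0.
  node5: runs — node3 1->0; node3 1->0; result 0.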